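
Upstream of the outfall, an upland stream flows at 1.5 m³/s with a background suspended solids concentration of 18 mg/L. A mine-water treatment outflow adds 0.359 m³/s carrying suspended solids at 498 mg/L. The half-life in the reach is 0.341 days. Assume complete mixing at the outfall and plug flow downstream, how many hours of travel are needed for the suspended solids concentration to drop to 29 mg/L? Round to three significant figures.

15.8 h

Conservation of mass: C = (1.500·18.00 + 0.3590·498.0) / 1.859 = 205.8/1.859 = 110.7 mg/L.
Half-life 0.341 d → k = ln 2 / 0.341 = 2.033 d⁻¹.
110.7·exp(−k·t) = 29 → t = ln(110.7/29)/k = 56940 s = 15.82 h.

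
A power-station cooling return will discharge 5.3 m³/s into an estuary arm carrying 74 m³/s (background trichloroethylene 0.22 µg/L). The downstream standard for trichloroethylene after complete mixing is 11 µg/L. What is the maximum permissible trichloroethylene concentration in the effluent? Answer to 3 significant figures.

At the limit, (Qr·Cr + Qe·Cₑ)/(Qr + Qe) = 11:
Cₑ = (79.30·11 − 74.00·0.2200) / 5.300 = 161.5 µg/L.

162 µg/L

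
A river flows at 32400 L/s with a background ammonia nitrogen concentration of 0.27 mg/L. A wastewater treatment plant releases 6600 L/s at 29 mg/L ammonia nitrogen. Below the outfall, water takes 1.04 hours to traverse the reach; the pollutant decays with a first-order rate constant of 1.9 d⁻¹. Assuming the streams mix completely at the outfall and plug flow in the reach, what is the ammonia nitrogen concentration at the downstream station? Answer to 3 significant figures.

4.73 mg/L

Mass balance: C = (32400·0.2700 + 6600·29.00) / 39000 = 200100/39000 = 5.132 mg/L.
After decay, C = 5.132 × e^(−kt) = 5.132 × 0.9210 = 4.726 mg/L.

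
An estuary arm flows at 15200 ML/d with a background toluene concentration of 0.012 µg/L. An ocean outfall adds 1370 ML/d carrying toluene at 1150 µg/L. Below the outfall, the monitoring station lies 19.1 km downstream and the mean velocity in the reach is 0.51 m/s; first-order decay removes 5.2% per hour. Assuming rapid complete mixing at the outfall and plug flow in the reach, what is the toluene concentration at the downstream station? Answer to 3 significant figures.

Mass balance: C = (15200·0.01200 + 1370·1150) / 16570 = 1576000/16570 = 95.09 µg/L.
Travel time t = 19.1·1000 / 0.51 = 37450 s = 10.40 h.
5.2%/h lost → k = −ln(1 − 0.052) = 0.05340 h⁻¹.
First-order decay: C = 95.09·exp(−k·t) = 95.09·0.5738 = 54.56 µg/L.

54.6 µg/L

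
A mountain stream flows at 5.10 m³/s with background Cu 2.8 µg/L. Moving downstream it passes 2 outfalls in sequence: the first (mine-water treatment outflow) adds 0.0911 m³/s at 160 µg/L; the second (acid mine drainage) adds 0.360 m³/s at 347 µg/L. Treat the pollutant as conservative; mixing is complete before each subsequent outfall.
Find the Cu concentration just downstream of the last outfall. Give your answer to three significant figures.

Outfall 1: combined Q = 5.191 m³/s; C = (5.100·2.800 + 0.09110·160.0)/5.191 = 5.559 µg/L.
Outfall 2: combined Q = 5.551 m³/s; C = (5.191·5.559 + 0.3600·347.0)/5.551 = 27.70 µg/L.

27.7 µg/L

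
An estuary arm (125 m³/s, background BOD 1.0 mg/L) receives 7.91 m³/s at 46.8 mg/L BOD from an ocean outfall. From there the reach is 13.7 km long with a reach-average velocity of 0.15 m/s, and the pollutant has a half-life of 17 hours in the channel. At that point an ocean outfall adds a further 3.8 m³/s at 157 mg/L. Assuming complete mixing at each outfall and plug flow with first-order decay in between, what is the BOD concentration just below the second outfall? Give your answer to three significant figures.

Conservation of mass: C = (125.0·1.000 + 7.910·46.80) / 132.9 = 495.2/132.9 = 3.726 mg/L; combined flow 132.9 m³/s.
Travel time t = 13.7·1000 / 0.15 = 91330 s = 25.37 h.
Half-life 17 h → k = ln 2 / 17 = 0.04077 h⁻¹ = 0.9786 d⁻¹.
Applying C = C₀e^(−kt): 3.726 × 0.3554 = 1.324 mg/L.
At the second outfall, C = (132.9·1.324 + 3.800·157.0) / (132.9 + 3.800) = 5.651 mg/L.

5.65 mg/L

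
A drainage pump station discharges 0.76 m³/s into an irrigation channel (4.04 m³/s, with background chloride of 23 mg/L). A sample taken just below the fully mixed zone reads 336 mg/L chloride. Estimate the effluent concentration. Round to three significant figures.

Mass balance: 4.040·23.00 + 0.7600·Cₑ = 4.800·336.0
→ Cₑ = (4.800·336.0 − 4.040·23.00) / 0.7600 = 2000 mg/L.

2000 mg/L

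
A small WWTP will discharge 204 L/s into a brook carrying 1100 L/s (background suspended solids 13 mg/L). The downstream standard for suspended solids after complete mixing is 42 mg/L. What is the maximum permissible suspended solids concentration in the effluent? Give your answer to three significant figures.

At the limit, (Qr·Cr + Qe·Cₑ)/(Qr + Qe) = 42:
Cₑ = (1304·42 − 1100·13.00) / 204.0 = 198.4 mg/L.

198 mg/L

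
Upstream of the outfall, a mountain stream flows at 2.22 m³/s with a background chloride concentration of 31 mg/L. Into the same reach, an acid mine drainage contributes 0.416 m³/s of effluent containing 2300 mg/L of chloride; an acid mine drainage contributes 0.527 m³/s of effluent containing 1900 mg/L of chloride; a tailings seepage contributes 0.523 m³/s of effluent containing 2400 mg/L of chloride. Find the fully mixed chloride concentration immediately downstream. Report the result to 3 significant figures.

890 mg/L

Mixed concentration C = ΣQC/ΣQ = (2.220·31.00 + 0.4160·2300 + 0.5270·1900 + 0.5230·2400) / 3.686 = 3282/3.686 = 890.4 mg/L.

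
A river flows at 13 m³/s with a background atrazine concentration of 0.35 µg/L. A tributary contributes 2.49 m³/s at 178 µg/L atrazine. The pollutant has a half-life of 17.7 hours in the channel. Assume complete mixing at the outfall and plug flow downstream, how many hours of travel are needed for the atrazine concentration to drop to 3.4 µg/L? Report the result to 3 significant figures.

Flow-weighted average: C = (13.00·0.3500 + 2.490·178.0) / 15.49 = 447.8/15.49 = 28.91 µg/L.
Half-life 17.7 h → k = ln 2 / 17.7 = 0.03916 h⁻¹ = 0.9399 d⁻¹.
28.91·exp(−k·t) = 3.4 → t = ln(28.91/3.4)/k = 196800 s = 54.65 h.

54.7 h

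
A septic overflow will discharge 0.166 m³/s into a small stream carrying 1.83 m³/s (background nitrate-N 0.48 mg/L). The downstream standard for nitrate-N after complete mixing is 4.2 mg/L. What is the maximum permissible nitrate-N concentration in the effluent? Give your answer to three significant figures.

At the limit, (Qr·Cr + Qe·Cₑ)/(Qr + Qe) = 4.2:
Cₑ = (1.996·4.2 − 1.830·0.4800) / 0.1660 = 45.21 mg/L.

45.2 mg/L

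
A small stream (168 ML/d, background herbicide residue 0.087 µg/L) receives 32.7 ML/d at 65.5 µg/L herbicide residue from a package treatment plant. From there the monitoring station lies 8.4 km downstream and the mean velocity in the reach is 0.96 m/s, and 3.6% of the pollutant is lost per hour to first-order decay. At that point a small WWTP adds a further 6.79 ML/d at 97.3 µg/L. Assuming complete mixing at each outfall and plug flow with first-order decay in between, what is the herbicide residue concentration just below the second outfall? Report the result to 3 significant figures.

12.7 µg/L

Mass balance: C = (168.0·0.08700 + 32.70·65.50) / 200.7 = 2156/200.7 = 10.74 µg/L; combined flow 200.7 ML/d.
Travel time t = 8.4·1000 / 0.96 = 8750 s = 2.431 h.
3.6%/h lost → k = −ln(1 − 0.036) = 0.03666 h⁻¹.
Decay over the reach: 10.74·exp(−kt) = 10.74·0.9147 = 9.829 µg/L.
Second outfall: C = (200.7·9.829 + 6.790·97.30)/207.5 = 12.69 µg/L.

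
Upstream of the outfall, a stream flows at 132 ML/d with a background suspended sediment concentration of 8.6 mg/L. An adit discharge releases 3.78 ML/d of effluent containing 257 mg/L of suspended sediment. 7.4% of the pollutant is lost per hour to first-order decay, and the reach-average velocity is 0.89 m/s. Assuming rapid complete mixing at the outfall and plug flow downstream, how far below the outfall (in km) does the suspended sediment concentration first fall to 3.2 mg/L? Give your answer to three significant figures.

Conservation of mass: C = (132.0·8.600 + 3.780·257.0) / 135.8 = 2107/135.8 = 15.52 mg/L.
7.4%/h lost → k = −ln(1 − 0.074) = 0.07688 h⁻¹.
Set 15.52·exp(−k·t) = 3.2 → t = ln(15.52/3.2)/k = 73920 s = 20.53 h.
Distance = v·t = 0.89·73920 = 65790 m = 65.79 km.

65.8 km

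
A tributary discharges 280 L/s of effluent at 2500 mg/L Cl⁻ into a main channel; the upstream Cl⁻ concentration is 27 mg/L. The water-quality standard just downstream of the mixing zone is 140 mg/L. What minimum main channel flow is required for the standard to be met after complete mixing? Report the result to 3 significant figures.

5850 L/s

Set C_mix = 140: (Q·27.00 + 280.0·2500) / (Q + 280.0) = 140
→ Q = 280.0·(2500 − 140)/(140 − 27.00) = 5848 L/s.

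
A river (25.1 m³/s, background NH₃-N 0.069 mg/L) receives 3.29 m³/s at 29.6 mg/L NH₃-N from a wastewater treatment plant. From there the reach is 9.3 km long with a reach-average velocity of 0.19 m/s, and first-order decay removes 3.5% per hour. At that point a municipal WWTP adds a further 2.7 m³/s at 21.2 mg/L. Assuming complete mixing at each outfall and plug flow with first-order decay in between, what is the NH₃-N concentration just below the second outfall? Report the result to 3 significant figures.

3.81 mg/L

After mixing, C = (25.10·0.06900 + 3.290·29.60) / 28.39 = 99.12/28.39 = 3.491 mg/L; combined flow 28.39 m³/s.
Travel time t = 9.3·1000 / 0.19 = 48950 s = 13.60 h.
3.5%/h lost → k = −ln(1 − 0.035) = 0.03563 h⁻¹.
After decay, C = 3.491 × e^(−kt) = 3.491 × 0.6161 = 2.151 mg/L.
Second outfall: C = (28.39·2.151 + 2.700·21.20)/31.09 = 3.805 mg/L.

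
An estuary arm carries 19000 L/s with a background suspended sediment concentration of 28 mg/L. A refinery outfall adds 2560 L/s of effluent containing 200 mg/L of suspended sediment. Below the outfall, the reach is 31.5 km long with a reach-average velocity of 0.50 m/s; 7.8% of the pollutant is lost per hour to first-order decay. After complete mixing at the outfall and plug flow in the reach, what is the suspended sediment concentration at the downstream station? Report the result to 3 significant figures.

11.7 mg/L

Flow-weighted average: C = (19000·28.00 + 2560·200.0) / 21560 = 1044000/21560 = 48.42 mg/L.
Travel time t = 31.5·1000 / 0.50 = 63000 s = 17.50 h.
7.8%/h lost → k = −ln(1 − 0.078) = 0.08121 h⁻¹.
Applying C = C₀e^(−kt): 48.42 × 0.2414 = 11.69 mg/L.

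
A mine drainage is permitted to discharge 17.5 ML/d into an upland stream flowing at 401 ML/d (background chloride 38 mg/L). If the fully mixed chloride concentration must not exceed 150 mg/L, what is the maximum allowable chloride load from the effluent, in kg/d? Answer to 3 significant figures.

47500 kg/d

Mass balance at the limit: 401.0·38.00 + 17.50·Cₑ = 418.5·150 → Cₑ = 2716 mg/L.
17.50 ML/d = 0.2025 m³/s. Load = 0.2025 m³/s × 2716 g/m³ × 86 400 s/d = 47540 kg/d.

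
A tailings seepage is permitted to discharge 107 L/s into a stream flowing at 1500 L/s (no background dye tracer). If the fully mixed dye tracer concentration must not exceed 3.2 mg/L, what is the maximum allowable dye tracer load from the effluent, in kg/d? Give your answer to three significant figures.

Mass balance at the limit: 1500·0 + 107.0·Cₑ = 1607·3.2 → Cₑ = 48.06 mg/L.
107.0 L/s = 0.1070 m³/s. Load = 0.1070 m³/s × 48.06 g/m³ × 86 400 s/d = 444.3 kg/d.

444 kg/d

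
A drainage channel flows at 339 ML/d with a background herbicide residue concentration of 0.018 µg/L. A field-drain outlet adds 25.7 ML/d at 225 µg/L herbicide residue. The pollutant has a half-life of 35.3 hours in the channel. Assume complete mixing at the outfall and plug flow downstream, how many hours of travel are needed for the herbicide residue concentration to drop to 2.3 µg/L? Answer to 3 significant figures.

98.4 h

After mixing, C = (339.0·0.01800 + 25.70·225.0) / 364.7 = 5789/364.7 = 15.87 µg/L.
Half-life 35.3 h → k = ln 2 / 35.3 = 0.01964 h⁻¹ = 0.4713 d⁻¹.
15.87·exp(−k·t) = 2.3 → t = ln(15.87/2.3)/k = 354100 s = 98.37 h.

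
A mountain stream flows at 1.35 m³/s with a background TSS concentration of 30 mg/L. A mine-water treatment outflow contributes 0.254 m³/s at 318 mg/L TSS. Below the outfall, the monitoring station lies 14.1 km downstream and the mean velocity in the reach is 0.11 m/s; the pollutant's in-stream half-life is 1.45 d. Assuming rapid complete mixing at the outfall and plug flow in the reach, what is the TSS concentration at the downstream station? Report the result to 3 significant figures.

37.2 mg/L

Mass balance: C = (1.350·30.00 + 0.2540·318.0) / 1.604 = 121.3/1.604 = 75.61 mg/L.
Travel time t = 14.1·1000 / 0.11 = 128200 s = 35.61 h.
Half-life 1.45 d → k = ln 2 / 1.45 = 0.4780 d⁻¹.
After decay, C = 75.61 × e^(−kt) = 75.61 × 0.4920 = 37.20 mg/L.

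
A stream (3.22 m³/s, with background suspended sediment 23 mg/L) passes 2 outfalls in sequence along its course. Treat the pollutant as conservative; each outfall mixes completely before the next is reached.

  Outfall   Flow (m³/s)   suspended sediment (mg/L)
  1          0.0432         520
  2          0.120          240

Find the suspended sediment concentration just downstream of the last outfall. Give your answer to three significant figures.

37.0 mg/L

After outfall 1: Q = 3.220 + 0.04320 = 3.263 m³/s; C = (3.220·23.00 + 0.04320·520.0)/3.263 = 29.58 mg/L.
After outfall 2: Q = 3.263 + 0.1200 = 3.383 m³/s; C = (3.263·29.58 + 0.1200·240.0)/3.383 = 37.04 mg/L.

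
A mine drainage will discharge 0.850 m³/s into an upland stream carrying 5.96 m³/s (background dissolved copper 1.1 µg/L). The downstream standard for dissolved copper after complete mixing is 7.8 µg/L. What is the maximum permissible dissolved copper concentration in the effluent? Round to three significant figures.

54.8 µg/L

At the limit, (Qr·Cr + Qe·Cₑ)/(Qr + Qe) = 7.8:
Cₑ = (6.810·7.8 − 5.960·1.100) / 0.8500 = 54.78 µg/L.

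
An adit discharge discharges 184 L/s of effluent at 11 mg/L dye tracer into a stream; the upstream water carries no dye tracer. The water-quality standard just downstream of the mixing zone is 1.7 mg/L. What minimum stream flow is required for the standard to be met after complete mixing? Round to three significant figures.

1010 L/s

Set C_mix = 1.7: (Q·0 + 184.0·11.00) / (Q + 184.0) = 1.7
→ Q = 184.0·(11.00 − 1.7)/(1.7 − 0) = 1007 L/s.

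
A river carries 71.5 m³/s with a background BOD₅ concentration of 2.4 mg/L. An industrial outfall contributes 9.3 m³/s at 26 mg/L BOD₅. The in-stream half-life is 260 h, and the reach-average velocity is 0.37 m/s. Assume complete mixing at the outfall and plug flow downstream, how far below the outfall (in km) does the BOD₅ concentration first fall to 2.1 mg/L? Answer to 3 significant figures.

Flow-weighted average: C = (71.50·2.400 + 9.300·26.00) / 80.80 = 413.4/80.80 = 5.116 mg/L.
Half-life 260 h → k = ln 2 / 260 = 0.002666 h⁻¹ = 0.06398 d⁻¹.
Set 5.116·exp(−k·t) = 2.1 → t = ln(5.116/2.1)/k = 1202000 s = 334.0 h.
Distance = v·t = 0.37·1202000 = 444900 m = 444.9 km.

445 km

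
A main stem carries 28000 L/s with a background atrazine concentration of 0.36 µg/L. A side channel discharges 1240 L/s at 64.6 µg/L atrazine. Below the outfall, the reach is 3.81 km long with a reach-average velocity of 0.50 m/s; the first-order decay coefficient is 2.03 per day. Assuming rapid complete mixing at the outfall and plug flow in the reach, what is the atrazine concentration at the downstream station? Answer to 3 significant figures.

2.58 µg/L

Mass balance: C = (28000·0.3600 + 1240·64.60) / 29240 = 90180/29240 = 3.084 µg/L.
Travel time t = 3.81·1000 / 0.50 = 7620 s = 2.117 h.
Applying C = C₀e^(−kt): 3.084 × 0.8361 = 2.579 µg/L.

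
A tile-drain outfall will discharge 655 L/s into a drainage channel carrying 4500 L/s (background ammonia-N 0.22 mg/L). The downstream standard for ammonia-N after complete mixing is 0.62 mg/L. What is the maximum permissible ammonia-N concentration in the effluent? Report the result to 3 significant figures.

3.37 mg/L

At the limit, (Qr·Cr + Qe·Cₑ)/(Qr + Qe) = 0.62:
Cₑ = (5155·0.62 − 4500·0.2200) / 655.0 = 3.368 mg/L.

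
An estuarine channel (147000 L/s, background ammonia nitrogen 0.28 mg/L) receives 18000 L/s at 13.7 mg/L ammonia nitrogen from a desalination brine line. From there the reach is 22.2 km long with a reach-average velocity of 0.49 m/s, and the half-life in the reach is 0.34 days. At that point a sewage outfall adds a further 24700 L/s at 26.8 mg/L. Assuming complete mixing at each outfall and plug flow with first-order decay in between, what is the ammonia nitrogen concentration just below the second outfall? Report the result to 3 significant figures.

Mixed concentration C = ΣQC/ΣQ = (147000·0.2800 + 18000·13.70) / 165000 = 287800/165000 = 1.744 mg/L; combined flow 165000 L/s.
Travel time t = 22.2·1000 / 0.49 = 45310 s = 12.59 h.
Half-life 0.34 d → k = ln 2 / 0.34 = 2.039 d⁻¹.
First-order decay: C = 1.744·exp(−k·t) = 1.744·0.3433 = 0.5988 mg/L.
At the second outfall, C = (165000·0.5988 + 24700·26.80) / (165000 + 24700) = 4.010 mg/L.

4.01 mg/L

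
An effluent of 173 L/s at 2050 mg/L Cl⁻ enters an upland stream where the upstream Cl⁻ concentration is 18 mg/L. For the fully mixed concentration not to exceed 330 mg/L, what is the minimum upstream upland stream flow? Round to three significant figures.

Set C_mix = 330: (Q·18.00 + 173.0·2050) / (Q + 173.0) = 330
→ Q = 173.0·(2050 − 330)/(330 − 18.00) = 953.7 L/s.

954 L/s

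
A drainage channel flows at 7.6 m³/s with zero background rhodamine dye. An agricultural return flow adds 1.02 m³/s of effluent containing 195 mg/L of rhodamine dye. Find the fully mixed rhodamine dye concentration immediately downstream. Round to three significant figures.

23.1 mg/L

Flow-weighted average: C = (7.600·0 + 1.020·195.0) / 8.620 = 198.9/8.620 = 23.07 mg/L.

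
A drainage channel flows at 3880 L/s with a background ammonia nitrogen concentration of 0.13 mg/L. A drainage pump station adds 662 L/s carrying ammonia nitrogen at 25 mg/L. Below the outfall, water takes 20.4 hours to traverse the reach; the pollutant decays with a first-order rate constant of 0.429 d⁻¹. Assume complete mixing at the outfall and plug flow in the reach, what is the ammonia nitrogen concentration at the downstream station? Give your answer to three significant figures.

2.61 mg/L

After mixing, C = (3880·0.1300 + 662.0·25.00) / 4542 = 17050/4542 = 3.755 mg/L.
Applying C = C₀e^(−kt): 3.755 × 0.6944 = 2.607 mg/L.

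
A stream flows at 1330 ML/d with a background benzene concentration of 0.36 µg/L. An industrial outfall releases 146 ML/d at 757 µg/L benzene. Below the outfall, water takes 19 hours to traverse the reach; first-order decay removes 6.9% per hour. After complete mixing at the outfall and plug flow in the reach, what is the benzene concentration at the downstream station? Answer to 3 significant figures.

Mixed concentration C = ΣQC/ΣQ = (1330·0.3600 + 146.0·757.0) / 1476 = 111000/1476 = 75.20 µg/L.
6.9%/h lost → k = −ln(1 − 0.069) = 0.07150 h⁻¹.
After decay, C = 75.20 × e^(−kt) = 75.20 × 0.2571 = 19.33 µg/L.

19.3 µg/L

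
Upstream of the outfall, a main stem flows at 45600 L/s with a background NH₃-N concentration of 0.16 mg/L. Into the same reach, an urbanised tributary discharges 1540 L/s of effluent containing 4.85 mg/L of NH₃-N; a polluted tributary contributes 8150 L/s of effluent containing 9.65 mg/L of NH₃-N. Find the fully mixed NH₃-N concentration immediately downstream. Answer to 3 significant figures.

After mixing, C = (45600·0.1600 + 1540·4.850 + 8150·9.650) / 55290 = 93410/55290 = 1.690 mg/L.

1.69 mg/L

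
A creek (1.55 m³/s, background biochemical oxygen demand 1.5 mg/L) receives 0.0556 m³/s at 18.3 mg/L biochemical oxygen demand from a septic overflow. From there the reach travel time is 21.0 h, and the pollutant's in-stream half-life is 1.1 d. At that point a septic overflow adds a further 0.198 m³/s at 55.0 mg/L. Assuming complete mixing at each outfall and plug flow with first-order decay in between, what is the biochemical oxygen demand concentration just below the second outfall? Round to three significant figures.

Flow-weighted average: C = (1.550·1.500 + 0.05560·18.30) / 1.606 = 3.342/1.606 = 2.082 mg/L; combined flow 1.606 m³/s.
Half-life 1.1 d → k = ln 2 / 1.1 = 0.6301 d⁻¹.
Applying C = C₀e^(−kt): 2.082 × 0.5762 = 1.199 mg/L.
At the second outfall, C = (1.606·1.199 + 0.1980·55.00) / (1.606 + 0.1980) = 7.106 mg/L.

7.11 mg/L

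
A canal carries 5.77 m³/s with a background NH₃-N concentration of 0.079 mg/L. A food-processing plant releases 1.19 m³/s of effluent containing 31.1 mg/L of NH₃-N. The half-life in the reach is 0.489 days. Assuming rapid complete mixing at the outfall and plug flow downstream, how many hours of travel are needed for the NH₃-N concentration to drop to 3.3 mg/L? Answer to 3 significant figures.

Mixed concentration C = ΣQC/ΣQ = (5.770·0.07900 + 1.190·31.10) / 6.960 = 37.46/6.960 = 5.383 mg/L.
Half-life 0.489 d → k = ln 2 / 0.489 = 1.417 d⁻¹.
5.383·exp(−k·t) = 3.3 → t = ln(5.383/3.3)/k = 29820 s = 8.285 h.

8.28 h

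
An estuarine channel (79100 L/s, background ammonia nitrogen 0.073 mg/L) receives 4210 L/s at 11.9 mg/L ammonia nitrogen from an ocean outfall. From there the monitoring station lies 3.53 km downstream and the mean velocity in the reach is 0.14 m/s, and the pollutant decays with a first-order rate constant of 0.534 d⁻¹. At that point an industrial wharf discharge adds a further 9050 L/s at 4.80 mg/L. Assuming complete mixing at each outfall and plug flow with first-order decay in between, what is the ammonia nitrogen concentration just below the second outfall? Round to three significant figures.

0.988 mg/L

After mixing, C = (79100·0.07300 + 4210·11.90) / 83310 = 55870/83310 = 0.6707 mg/L; combined flow 83310 L/s.
Travel time t = 3.53·1000 / 0.14 = 25210 s = 7.004 h.
Applying C = C₀e^(−kt): 0.6707 × 0.8557 = 0.5739 mg/L.
At the second outfall, C = (83310·0.5739 + 9050·4.800) / (83310 + 9050) = 0.9880 mg/L.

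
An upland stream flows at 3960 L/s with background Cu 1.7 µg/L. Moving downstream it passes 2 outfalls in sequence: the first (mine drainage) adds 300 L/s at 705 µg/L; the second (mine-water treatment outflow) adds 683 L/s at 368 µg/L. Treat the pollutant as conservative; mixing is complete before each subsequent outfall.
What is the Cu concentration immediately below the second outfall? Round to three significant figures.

95.0 µg/L

Outfall 1: combined Q = 4260 L/s; C = (3960·1.700 + 300.0·705.0)/4260 = 51.23 µg/L.
Outfall 2: combined Q = 4943 L/s; C = (4260·51.23 + 683.0·368.0)/4943 = 95.00 µg/L.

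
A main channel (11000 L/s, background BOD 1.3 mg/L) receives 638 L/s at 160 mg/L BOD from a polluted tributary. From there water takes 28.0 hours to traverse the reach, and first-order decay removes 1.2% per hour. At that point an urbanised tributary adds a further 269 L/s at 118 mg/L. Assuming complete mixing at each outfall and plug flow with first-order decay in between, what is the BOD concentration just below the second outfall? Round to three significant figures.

9.64 mg/L

Mixed concentration C = ΣQC/ΣQ = (11000·1.300 + 638.0·160.0) / 11640 = 116400/11640 = 10.00 mg/L; combined flow 11640 L/s.
1.2%/h lost → k = −ln(1 − 0.012) = 0.01207 h⁻¹.
Decay over the reach: 10.00·exp(−kt) = 10.00·0.7132 = 7.132 mg/L.
Second outfall: C = (11640·7.132 + 269.0·118.0)/11910 = 9.636 mg/L.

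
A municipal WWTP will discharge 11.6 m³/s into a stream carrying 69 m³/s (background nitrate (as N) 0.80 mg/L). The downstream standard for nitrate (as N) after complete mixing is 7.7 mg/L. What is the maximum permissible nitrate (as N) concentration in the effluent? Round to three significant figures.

48.7 mg/L

At the limit, (Qr·Cr + Qe·Cₑ)/(Qr + Qe) = 7.7:
Cₑ = (80.60·7.7 − 69.00·0.8000) / 11.60 = 48.74 mg/L.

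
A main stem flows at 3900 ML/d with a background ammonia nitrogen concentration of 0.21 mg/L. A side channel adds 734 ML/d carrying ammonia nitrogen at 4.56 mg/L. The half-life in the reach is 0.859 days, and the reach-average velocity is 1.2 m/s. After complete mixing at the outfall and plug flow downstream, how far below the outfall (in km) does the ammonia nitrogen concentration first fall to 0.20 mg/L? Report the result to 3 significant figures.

193 km

After mixing, C = (3900·0.2100 + 734.0·4.560) / 4634 = 4166/4634 = 0.8990 mg/L.
Half-life 0.859 d → k = ln 2 / 0.859 = 0.8069 d⁻¹.
Set 0.8990·exp(−k·t) = 0.20 → t = ln(0.8990/0.20)/k = 160900 s = 44.70 h.
Distance = v·t = 1.2·160900 = 193100 m = 193.1 km.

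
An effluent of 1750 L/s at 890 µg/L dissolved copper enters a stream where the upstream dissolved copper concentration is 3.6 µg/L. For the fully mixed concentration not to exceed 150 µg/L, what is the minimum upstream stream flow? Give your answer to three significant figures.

Set C_mix = 150: (Q·3.600 + 1750·890.0) / (Q + 1750) = 150
→ Q = 1750·(890.0 − 150)/(150 − 3.600) = 8846 L/s.

8850 L/s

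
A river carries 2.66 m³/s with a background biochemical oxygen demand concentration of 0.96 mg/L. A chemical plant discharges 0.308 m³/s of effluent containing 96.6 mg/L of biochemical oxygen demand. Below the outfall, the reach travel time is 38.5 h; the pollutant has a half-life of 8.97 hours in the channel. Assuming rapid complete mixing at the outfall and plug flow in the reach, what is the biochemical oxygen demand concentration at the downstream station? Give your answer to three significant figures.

0.556 mg/L

Conservation of mass: C = (2.660·0.9600 + 0.3080·96.60) / 2.968 = 32.31/2.968 = 10.88 mg/L.
Half-life 8.97 h → k = ln 2 / 8.97 = 0.07727 h⁻¹ = 1.855 d⁻¹.
Decay over the reach: 10.88·exp(−kt) = 10.88·0.05105 = 0.5556 mg/L.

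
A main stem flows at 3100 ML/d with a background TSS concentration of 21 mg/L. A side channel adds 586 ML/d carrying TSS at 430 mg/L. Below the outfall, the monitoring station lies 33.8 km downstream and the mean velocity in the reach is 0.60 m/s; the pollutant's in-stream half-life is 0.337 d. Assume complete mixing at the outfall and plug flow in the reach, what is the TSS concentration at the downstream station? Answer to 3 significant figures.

Mass balance: C = (3100·21.00 + 586.0·430.0) / 3686 = 317100/3686 = 86.02 mg/L.
Travel time t = 33.8·1000 / 0.60 = 56330 s = 15.65 h.
Half-life 0.337 d → k = ln 2 / 0.337 = 2.057 d⁻¹.
Applying C = C₀e^(−kt): 86.02 × 0.2616 = 22.50 mg/L.

22.5 mg/L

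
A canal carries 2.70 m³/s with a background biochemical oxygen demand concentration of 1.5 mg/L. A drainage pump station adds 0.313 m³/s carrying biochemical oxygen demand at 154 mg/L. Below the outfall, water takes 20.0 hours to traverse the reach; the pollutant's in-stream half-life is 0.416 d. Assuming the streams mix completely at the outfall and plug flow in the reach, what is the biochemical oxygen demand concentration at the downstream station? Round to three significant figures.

Flow-weighted average: C = (2.700·1.500 + 0.3130·154.0) / 3.013 = 52.25/3.013 = 17.34 mg/L.
Half-life 0.416 d → k = ln 2 / 0.416 = 1.666 d⁻¹.
First-order decay: C = 17.34·exp(−k·t) = 17.34·0.2494 = 4.326 mg/L.

4.33 mg/L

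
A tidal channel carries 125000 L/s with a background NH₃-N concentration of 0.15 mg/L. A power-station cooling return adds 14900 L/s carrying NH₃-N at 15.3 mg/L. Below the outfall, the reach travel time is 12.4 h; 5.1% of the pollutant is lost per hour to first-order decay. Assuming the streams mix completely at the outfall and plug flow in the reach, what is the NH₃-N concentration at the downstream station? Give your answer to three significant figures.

Mixed concentration C = ΣQC/ΣQ = (125000·0.1500 + 14900·15.30) / 139900 = 246700/139900 = 1.764 mg/L.
5.1%/h lost → k = −ln(1 − 0.051) = 0.05235 h⁻¹.
Applying C = C₀e^(−kt): 1.764 × 0.5225 = 0.9215 mg/L.

0.921 mg/L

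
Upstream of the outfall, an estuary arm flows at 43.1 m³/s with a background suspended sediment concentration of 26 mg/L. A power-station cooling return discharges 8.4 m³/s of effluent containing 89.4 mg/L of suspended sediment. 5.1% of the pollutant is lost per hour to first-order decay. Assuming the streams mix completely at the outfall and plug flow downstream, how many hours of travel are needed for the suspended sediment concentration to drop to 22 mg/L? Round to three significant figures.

9.59 h

Mixed concentration C = ΣQC/ΣQ = (43.10·26.00 + 8.400·89.40) / 51.50 = 1872/51.50 = 36.34 mg/L.
5.1%/h lost → k = −ln(1 − 0.051) = 0.05235 h⁻¹.
36.34·exp(−k·t) = 22 → t = ln(36.34/22)/k = 34520 s = 9.588 h.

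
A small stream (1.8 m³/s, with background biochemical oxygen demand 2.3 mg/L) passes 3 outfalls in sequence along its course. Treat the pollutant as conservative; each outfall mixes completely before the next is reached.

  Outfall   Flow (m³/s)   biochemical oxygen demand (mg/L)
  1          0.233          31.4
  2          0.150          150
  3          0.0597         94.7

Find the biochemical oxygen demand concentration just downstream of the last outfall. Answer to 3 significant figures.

17.7 mg/L

Below outfall 1: Q → 2.033 m³/s, C = (1.800·2.300 + 0.2330·31.40)/2.033 = 5.635 mg/L.
Below outfall 2: Q → 2.183 m³/s, C = (2.033·5.635 + 0.1500·150.0)/2.183 = 15.55 mg/L.
Below outfall 3: Q → 2.243 m³/s, C = (2.183·15.55 + 0.05970·94.70)/2.243 = 17.66 mg/L.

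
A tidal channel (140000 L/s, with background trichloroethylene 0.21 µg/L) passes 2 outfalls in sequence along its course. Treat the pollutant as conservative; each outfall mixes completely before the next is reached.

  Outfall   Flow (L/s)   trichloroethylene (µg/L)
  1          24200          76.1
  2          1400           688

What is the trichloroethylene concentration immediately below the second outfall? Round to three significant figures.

17.1 µg/L

Outfall 1: combined Q = 164200 L/s; C = (140000·0.2100 + 24200·76.10)/164200 = 11.39 µg/L.
Outfall 2: combined Q = 165600 L/s; C = (164200·11.39 + 1400·688.0)/165600 = 17.11 µg/L.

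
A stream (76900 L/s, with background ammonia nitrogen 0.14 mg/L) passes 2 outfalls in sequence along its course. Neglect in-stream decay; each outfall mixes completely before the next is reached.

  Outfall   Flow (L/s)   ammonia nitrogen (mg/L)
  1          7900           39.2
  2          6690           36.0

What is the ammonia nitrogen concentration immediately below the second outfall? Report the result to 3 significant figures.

Below outfall 1: Q → 84800 L/s, C = (76900·0.1400 + 7900·39.20)/84800 = 3.779 mg/L.
Below outfall 2: Q → 91490 L/s, C = (84800·3.779 + 6690·36.00)/91490 = 6.135 mg/L.

6.13 mg/L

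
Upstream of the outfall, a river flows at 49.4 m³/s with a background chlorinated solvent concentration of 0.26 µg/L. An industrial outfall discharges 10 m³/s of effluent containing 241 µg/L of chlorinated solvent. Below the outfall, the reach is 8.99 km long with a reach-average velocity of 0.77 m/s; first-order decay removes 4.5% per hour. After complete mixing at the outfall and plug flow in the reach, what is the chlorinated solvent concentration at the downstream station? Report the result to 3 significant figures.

35.1 µg/L

Mass balance: C = (49.40·0.2600 + 10.00·241.0) / 59.40 = 2423/59.40 = 40.79 µg/L.
Travel time t = 8.99·1000 / 0.77 = 11680 s = 3.243 h.
4.5%/h lost → k = −ln(1 − 0.045) = 0.04604 h⁻¹.
Decay over the reach: 40.79·exp(−kt) = 40.79·0.8613 = 35.13 µg/L.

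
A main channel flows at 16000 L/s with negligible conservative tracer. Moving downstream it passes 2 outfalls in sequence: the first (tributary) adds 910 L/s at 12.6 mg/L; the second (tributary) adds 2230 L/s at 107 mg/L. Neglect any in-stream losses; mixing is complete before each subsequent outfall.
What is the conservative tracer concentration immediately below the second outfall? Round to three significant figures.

After outfall 1: Q = 16000 + 910.0 = 16910 L/s; C = (16000·0 + 910.0·12.60)/16910 = 0.6781 mg/L.
After outfall 2: Q = 16910 + 2230 = 19140 L/s; C = (16910·0.6781 + 2230·107.0)/19140 = 13.07 mg/L.

13.1 mg/L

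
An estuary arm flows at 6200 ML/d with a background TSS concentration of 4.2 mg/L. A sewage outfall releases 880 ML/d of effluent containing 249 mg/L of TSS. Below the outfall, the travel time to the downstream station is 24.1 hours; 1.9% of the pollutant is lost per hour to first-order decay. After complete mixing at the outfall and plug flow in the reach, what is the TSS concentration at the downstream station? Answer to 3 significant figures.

After mixing, C = (6200·4.200 + 880.0·249.0) / 7080 = 245200/7080 = 34.63 mg/L.
1.9%/h lost → k = −ln(1 − 0.019) = 0.01918 h⁻¹.
After decay, C = 34.63 × e^(−kt) = 34.63 × 0.6298 = 21.81 mg/L.

21.8 mg/L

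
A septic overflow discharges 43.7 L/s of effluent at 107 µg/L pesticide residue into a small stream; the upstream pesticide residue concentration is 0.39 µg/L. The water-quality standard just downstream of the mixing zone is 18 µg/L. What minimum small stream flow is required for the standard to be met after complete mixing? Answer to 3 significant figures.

221 L/s

Set C_mix = 18: (Q·0.3900 + 43.70·107.0) / (Q + 43.70) = 18
→ Q = 43.70·(107.0 − 18)/(18 − 0.3900) = 220.9 L/s.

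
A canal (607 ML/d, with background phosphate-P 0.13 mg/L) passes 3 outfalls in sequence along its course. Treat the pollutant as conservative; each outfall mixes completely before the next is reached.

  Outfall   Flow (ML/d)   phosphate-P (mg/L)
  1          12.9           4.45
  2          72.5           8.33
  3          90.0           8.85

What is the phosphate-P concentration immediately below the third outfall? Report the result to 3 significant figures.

1.96 mg/L

After outfall 1: Q = 607.0 + 12.90 = 619.9 ML/d; C = (607.0·0.1300 + 12.90·4.450)/619.9 = 0.2199 mg/L.
After outfall 2: Q = 619.9 + 72.50 = 692.4 ML/d; C = (619.9·0.2199 + 72.50·8.330)/692.4 = 1.069 mg/L.
After outfall 3: Q = 692.4 + 90.00 = 782.4 ML/d; C = (692.4·1.069 + 90.00·8.850)/782.4 = 1.964 mg/L.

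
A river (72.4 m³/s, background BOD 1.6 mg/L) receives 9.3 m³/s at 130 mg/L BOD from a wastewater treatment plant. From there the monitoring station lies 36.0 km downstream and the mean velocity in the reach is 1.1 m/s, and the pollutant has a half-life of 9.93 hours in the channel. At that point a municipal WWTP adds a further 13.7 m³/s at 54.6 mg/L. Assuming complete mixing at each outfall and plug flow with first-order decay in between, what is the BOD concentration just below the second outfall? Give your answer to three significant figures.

15.2 mg/L

Mixed concentration C = ΣQC/ΣQ = (72.40·1.600 + 9.300·130.0) / 81.70 = 1325/81.70 = 16.22 mg/L; combined flow 81.70 m³/s.
Travel time t = 36.0·1000 / 1.1 = 32730 s = 9.091 h.
Half-life 9.93 h → k = ln 2 / 9.93 = 0.06980 h⁻¹ = 1.675 d⁻¹.
Decay over the reach: 16.22·exp(−kt) = 16.22·0.5302 = 8.597 mg/L.
Second outfall: C = (81.70·8.597 + 13.70·54.60)/95.40 = 15.20 mg/L.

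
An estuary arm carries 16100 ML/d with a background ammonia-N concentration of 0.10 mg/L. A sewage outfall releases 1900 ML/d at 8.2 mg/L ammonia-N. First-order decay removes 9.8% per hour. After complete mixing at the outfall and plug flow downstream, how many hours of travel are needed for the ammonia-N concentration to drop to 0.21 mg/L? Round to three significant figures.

14.7 h

Mass balance: C = (16100·0.1000 + 1900·8.200) / 18000 = 17190/18000 = 0.9550 mg/L.
9.8%/h lost → k = −ln(1 − 0.098) = 0.1031 h⁻¹.
0.9550·exp(−k·t) = 0.21 → t = ln(0.9550/0.21)/k = 52870 s = 14.68 h.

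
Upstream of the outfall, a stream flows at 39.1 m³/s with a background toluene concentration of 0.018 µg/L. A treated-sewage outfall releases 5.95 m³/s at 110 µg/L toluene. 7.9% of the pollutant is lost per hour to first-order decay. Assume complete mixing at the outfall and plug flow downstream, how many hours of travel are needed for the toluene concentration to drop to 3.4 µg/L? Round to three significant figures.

Flow-weighted average: C = (39.10·0.01800 + 5.950·110.0) / 45.05 = 655.2/45.05 = 14.54 µg/L.
7.9%/h lost → k = −ln(1 − 0.079) = 0.08230 h⁻¹.
14.54·exp(−k·t) = 3.4 → t = ln(14.54/3.4)/k = 63580 s = 17.66 h.

17.7 h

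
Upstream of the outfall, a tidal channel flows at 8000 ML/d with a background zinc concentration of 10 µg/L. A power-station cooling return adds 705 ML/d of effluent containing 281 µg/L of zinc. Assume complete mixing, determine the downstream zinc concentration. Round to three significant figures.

After mixing, C = (8000·10.00 + 705.0·281.0) / 8705 = 278100/8705 = 31.95 µg/L.

31.9 µg/L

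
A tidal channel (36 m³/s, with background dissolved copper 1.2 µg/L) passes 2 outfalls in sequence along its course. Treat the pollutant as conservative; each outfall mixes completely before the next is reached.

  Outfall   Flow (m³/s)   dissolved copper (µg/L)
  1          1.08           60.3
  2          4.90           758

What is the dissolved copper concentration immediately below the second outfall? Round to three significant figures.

Below outfall 1: Q → 37.08 m³/s, C = (36.00·1.200 + 1.080·60.30)/37.08 = 2.921 µg/L.
Below outfall 2: Q → 41.98 m³/s, C = (37.08·2.921 + 4.900·758.0)/41.98 = 91.06 µg/L.

91.1 µg/L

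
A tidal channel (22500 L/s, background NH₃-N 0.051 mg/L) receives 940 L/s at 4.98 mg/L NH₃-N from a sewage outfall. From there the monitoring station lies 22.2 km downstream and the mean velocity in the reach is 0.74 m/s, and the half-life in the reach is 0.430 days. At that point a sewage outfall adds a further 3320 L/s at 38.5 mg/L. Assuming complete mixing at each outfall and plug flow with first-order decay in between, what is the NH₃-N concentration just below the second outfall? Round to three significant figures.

Flow-weighted average: C = (22500·0.05100 + 940.0·4.980) / 23440 = 5829/23440 = 0.2487 mg/L; combined flow 23440 L/s.
Travel time t = 22.2·1000 / 0.74 = 30000 s = 8.333 h.
Half-life 0.430 d → k = ln 2 / 0.430 = 1.612 d⁻¹.
After decay, C = 0.2487 × e^(−kt) = 0.2487 × 0.5714 = 0.1421 mg/L.
Second outfall: C = (23440·0.1421 + 3320·38.50)/26760 = 4.901 mg/L.

4.90 mg/L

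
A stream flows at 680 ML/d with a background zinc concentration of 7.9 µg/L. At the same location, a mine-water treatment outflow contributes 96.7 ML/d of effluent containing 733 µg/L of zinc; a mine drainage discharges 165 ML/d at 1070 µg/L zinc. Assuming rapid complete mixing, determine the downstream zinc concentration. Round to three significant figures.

268 µg/L

After mixing, C = (680.0·7.900 + 96.70·733.0 + 165.0·1070) / 941.7 = 252800/941.7 = 268.5 µg/L.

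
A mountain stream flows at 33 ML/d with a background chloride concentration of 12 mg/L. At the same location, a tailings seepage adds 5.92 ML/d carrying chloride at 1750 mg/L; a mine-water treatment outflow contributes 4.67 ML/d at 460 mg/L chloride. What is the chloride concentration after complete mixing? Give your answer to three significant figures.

Conservation of mass: C = (33.00·12.00 + 5.920·1750 + 4.670·460.0) / 43.59 = 12900/43.59 = 296.0 mg/L.

296 mg/L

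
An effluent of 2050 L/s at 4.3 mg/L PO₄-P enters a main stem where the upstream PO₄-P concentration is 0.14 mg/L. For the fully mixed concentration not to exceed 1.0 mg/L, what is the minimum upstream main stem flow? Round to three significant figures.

Set C_mix = 1.0: (Q·0.1400 + 2050·4.300) / (Q + 2050) = 1.0
→ Q = 2050·(4.300 − 1.0)/(1.0 − 0.1400) = 7866 L/s.

7870 L/s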